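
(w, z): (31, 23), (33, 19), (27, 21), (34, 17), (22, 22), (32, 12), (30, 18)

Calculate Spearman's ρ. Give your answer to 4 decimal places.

Rank w: 4, 6, 2, 7, 1, 5, 3
Rank z: 7, 4, 5, 2, 6, 1, 3
d = rank(w) − rank(z): -3, 2, -3, 5, -5, 4, 0; Σd² = 88
ρ = 1 − 6Σd² / [n(n²−1)] = 1 − 6×88 / (7×48) = 1 − 528/336 ≈ -0.5714

-0.5714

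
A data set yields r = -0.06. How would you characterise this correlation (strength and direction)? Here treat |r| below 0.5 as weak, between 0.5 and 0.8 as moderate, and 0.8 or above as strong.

weak negative

r = -0.06 < 0 so the relationship is negative.
|r| = 0.06, which falls in the weak range.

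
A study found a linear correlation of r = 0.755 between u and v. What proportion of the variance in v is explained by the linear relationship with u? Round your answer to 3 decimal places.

r² = (0.755)² = 0.570

0.570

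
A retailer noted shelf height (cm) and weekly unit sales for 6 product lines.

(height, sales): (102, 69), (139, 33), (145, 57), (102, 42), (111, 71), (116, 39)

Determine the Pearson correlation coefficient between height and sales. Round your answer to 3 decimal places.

n = 6, Σx = 715, Σy = 311, Σx² = 86931, Σy² = 17425, Σxy = 36579
nΣxy − ΣxΣy = 219474 − 222365 = -2891
nΣx² − (Σx)² = 521586 − 511225 = 10361; nΣy² − (Σy)² = 104550 − 96721 = 7829
r = -2891 / √(10361 × 7829) = -2891 / 9006.4571 ≈ -0.321

-0.321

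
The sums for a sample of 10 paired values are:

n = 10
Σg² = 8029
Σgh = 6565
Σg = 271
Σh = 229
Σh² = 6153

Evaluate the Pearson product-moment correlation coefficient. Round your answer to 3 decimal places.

0.455

r = (nΣgh − ΣgΣh) / √[(nΣg² − (Σg)²)(nΣh² − (Σh)²)]
Numerator: 10×6565 − 271×229 = 3591
Denominator: √[(80290 − 73441)(61530 − 52441)] = √[6849 × 9089] = 7889.9025
r = 3591 / 7889.9025 ≈ 0.455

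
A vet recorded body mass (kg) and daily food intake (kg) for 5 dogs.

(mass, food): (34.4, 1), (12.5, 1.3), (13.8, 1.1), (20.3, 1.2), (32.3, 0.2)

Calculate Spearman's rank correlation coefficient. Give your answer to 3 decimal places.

-0.800

Rank mass: 5, 1, 2, 3, 4
Rank food: 2, 5, 3, 4, 1
d = rank(mass) − rank(food): 3, -4, -1, -1, 3; Σd² = 36
ρ = 1 − 6Σd² / [n(n²−1)] = 1 − 6×36 / (5×24) = 1 − 216/120 ≈ -0.800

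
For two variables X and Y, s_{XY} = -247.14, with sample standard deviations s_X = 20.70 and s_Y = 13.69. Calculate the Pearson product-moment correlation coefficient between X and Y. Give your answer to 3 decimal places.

r = Cov(X,Y) / (s_X · s_Y) = -247.14 / (20.70 × 13.69)
  = -247.14 / 283.3830 ≈ -0.872

-0.872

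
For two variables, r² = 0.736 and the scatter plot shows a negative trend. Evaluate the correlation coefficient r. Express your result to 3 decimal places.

-0.858

|r| = √0.736 = 0.858
The association is negative, so r = −0.858.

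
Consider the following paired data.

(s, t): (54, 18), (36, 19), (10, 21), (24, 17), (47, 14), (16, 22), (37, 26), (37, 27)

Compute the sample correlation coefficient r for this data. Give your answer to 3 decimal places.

-0.226

n = 8, Σs = 261, Σt = 164, Σs² = 10091, Σt² = 3500, Σst = 5245
nΣst − ΣsΣt = 41960 − 42804 = -844
nΣs² − (Σs)² = 80728 − 68121 = 12607; nΣt² − (Σt)² = 28000 − 26896 = 1104
r = -844 / √(12607 × 1104) = -844 / 3730.7007 ≈ -0.226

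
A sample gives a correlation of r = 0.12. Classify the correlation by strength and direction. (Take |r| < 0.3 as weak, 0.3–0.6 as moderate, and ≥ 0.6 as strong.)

weak positive

r = 0.12 > 0 so the relationship is positive.
|r| = 0.12, which falls in the weak range.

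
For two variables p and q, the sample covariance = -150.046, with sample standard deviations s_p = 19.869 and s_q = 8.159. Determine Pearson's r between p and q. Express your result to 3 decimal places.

r = Cov(p,q) / (s_p · s_q) = -150.046 / (19.869 × 8.159)
  = -150.046 / 162.1112 ≈ -0.926

-0.926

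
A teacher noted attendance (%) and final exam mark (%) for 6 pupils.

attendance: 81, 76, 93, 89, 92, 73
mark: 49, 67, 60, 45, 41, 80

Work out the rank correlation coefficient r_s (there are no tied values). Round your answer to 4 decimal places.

Rank attendance: 3, 2, 6, 4, 5, 1
Rank mark: 3, 5, 4, 2, 1, 6
d = rank(attendance) − rank(mark): 0, -3, 2, 2, 4, -5; Σd² = 58
ρ = 1 − 6Σd² / [n(n²−1)] = 1 − 6×58 / (6×35) = 1 − 348/210 ≈ -0.6571

-0.6571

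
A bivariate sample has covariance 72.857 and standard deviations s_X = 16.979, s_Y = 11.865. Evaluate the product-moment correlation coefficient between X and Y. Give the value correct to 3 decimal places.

r = Cov(X,Y) / (s_X · s_Y) = 72.857 / (16.979 × 11.865)
  = 72.857 / 201.4558 ≈ 0.362

0.362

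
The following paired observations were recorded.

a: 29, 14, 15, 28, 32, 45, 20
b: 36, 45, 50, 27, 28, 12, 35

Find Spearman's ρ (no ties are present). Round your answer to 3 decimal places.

Rank a: 5, 1, 2, 4, 6, 7, 3
Rank b: 5, 6, 7, 2, 3, 1, 4
d = rank(a) − rank(b): 0, -5, -5, 2, 3, 6, -1; Σd² = 100
ρ = 1 − 6Σd² / [n(n²−1)] = 1 − 6×100 / (7×48) = 1 − 600/336 ≈ -0.786

-0.786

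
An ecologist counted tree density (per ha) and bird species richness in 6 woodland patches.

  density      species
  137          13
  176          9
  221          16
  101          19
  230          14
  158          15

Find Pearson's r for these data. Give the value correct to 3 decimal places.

-0.308

n = 6, Σx = 1023, Σy = 86, Σx² = 186651, Σy² = 1288, Σxy = 14410
nΣxy − ΣxΣy = 86460 − 87978 = -1518
nΣx² − (Σx)² = 1119906 − 1046529 = 73377; nΣy² − (Σy)² = 7728 − 7396 = 332
r = -1518 / √(73377 × 332) = -1518 / 4935.7030 ≈ -0.308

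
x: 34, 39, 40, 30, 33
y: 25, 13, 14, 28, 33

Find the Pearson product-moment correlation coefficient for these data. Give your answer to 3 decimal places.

-0.889

n = 5, Σx = 176, Σy = 113, Σx² = 6266, Σy² = 2863, Σxy = 3846
nΣxy − ΣxΣy = 19230 − 19888 = -658
nΣx² − (Σx)² = 31330 − 30976 = 354; nΣy² − (Σy)² = 14315 − 12769 = 1546
r = -658 / √(354 × 1546) = -658 / 739.7865 ≈ -0.889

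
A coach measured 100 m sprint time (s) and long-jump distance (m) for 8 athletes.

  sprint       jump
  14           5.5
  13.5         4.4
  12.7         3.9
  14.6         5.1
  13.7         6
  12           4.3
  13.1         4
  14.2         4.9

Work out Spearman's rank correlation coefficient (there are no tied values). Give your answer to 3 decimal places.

Rank sprint: 6, 4, 2, 8, 5, 1, 3, 7
Rank jump: 7, 4, 1, 6, 8, 3, 2, 5
d = rank(sprint) − rank(jump): -1, 0, 1, 2, -3, -2, 1, 2; Σd² = 24
ρ = 1 − 6Σd² / [n(n²−1)] = 1 − 6×24 / (8×63) = 1 − 144/504 ≈ 0.714

0.714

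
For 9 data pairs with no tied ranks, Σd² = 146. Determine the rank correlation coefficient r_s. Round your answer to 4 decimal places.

ρ = 1 − 6Σd² / [n(n²−1)] = 1 − 6×146 / (9×80)
  = 1 − 876/720 = 1 − 1.21667 ≈ -0.2167

-0.2167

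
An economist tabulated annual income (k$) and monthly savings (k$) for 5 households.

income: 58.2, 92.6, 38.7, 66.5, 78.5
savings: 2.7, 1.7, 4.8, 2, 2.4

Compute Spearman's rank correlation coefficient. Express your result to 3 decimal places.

-0.900

Rank income: 2, 5, 1, 3, 4
Rank savings: 4, 1, 5, 2, 3
d = rank(income) − rank(savings): -2, 4, -4, 1, 1; Σd² = 38
ρ = 1 − 6Σd² / [n(n²−1)] = 1 − 6×38 / (5×24) = 1 − 228/120 ≈ -0.900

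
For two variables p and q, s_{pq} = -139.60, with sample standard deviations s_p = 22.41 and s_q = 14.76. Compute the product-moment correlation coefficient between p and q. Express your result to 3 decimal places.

-0.422

r = Cov(p,q) / (s_p · s_q) = -139.60 / (22.41 × 14.76)
  = -139.60 / 330.7716 ≈ -0.422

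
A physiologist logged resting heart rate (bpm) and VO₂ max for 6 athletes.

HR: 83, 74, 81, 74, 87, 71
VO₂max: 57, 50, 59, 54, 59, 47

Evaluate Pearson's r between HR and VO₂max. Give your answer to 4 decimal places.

0.8977

n = 6, Σx = 470, Σy = 326, Σx² = 37012, Σy² = 17836, Σxy = 25676
nΣxy − ΣxΣy = 154056 − 153220 = 836
nΣx² − (Σx)² = 222072 − 220900 = 1172; nΣy² − (Σy)² = 107016 − 106276 = 740
r = 836 / √(1172 × 740) = 836 / 931.2787 ≈ 0.8977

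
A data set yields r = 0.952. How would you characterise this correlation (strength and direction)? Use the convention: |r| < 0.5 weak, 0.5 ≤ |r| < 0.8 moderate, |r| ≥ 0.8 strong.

strong positive

r = 0.952 > 0 so the relationship is positive.
|r| = 0.952, which falls in the strong range.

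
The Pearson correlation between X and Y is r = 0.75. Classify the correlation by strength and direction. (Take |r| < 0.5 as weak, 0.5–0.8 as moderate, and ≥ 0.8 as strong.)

moderate positive

r = 0.75 > 0 so the relationship is positive.
|r| = 0.75, which falls in the moderate range.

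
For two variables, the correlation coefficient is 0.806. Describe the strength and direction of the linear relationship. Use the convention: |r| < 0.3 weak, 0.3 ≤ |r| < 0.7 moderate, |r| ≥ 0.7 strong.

strong positive

r = 0.806 > 0 so the relationship is positive.
|r| = 0.806, which falls in the strong range.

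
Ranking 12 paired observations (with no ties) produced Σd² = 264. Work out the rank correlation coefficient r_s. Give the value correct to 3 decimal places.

0.077

ρ = 1 − 6Σd² / [n(n²−1)] = 1 − 6×264 / (12×143)
  = 1 − 1584/1716 = 1 − 0.9231 ≈ 0.077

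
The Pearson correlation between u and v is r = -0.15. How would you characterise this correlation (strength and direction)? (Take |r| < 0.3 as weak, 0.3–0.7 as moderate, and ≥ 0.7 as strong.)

weak negative

r = -0.15 < 0 so the relationship is negative.
|r| = 0.15, which falls in the weak range.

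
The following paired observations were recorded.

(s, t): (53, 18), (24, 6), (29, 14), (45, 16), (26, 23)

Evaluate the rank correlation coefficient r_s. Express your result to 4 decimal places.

0.4000

Rank s: 5, 1, 3, 4, 2
Rank t: 4, 1, 2, 3, 5
d = rank(s) − rank(t): 1, 0, 1, 1, -3; Σd² = 12
ρ = 1 − 6Σd² / [n(n²−1)] = 1 − 6×12 / (5×24) = 1 − 72/120 ≈ 0.4000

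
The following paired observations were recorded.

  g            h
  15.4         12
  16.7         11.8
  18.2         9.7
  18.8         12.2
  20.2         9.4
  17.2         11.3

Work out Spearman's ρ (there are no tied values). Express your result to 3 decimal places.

-0.429

Rank g: 1, 2, 4, 5, 6, 3
Rank h: 5, 4, 2, 6, 1, 3
d = rank(g) − rank(h): -4, -2, 2, -1, 5, 0; Σd² = 50
ρ = 1 − 6Σd² / [n(n²−1)] = 1 − 6×50 / (6×35) = 1 − 300/210 ≈ -0.429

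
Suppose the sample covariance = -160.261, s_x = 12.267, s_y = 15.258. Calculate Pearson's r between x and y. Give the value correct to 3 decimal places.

-0.856

r = Cov(x,y) / (s_x · s_y) = -160.261 / (12.267 × 15.258)
  = -160.261 / 187.1699 ≈ -0.856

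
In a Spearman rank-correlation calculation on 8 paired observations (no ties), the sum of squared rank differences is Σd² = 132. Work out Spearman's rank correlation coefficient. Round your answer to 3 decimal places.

ρ = 1 − 6Σd² / [n(n²−1)] = 1 − 6×132 / (8×63)
  = 1 − 792/504 = 1 − 1.5714 ≈ -0.571

-0.571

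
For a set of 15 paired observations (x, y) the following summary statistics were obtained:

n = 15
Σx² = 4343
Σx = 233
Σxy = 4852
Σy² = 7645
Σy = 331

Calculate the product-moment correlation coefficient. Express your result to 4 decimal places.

r = (nΣxy − ΣxΣy) / √[(nΣx² − (Σx)²)(nΣy² − (Σy)²)]
Numerator: 15×4852 − 233×331 = -4343
Denominator: √[(65145 − 54289)(114675 − 109561)] = √[10856 × 5114] = 7451.0123
r = -4343 / 7451.0123 ≈ -0.5829

-0.5829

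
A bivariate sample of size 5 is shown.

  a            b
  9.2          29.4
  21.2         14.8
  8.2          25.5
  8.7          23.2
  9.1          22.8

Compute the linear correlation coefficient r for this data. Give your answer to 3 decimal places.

-0.861

n = 5, Σa = 56.4, Σb = 115.7, Σa² = 759.82, Σb² = 2791.73, Σab = 1202.66
nΣab − ΣaΣb = 6013.3 − 6525.48 = -512.18
nΣa² − (Σa)² = 3799.1 − 3180.96 = 618.14; nΣb² − (Σb)² = 13958.65 − 13386.49 = 572.16
r = -512.18 / √(618.14 × 572.16) = -512.18 / 594.7058 ≈ -0.861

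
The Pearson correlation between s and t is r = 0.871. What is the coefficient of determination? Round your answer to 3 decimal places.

r² = (0.871)² = 0.759

0.759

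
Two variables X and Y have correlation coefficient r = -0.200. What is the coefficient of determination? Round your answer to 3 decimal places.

r² = (-0.200)² = 0.040

0.040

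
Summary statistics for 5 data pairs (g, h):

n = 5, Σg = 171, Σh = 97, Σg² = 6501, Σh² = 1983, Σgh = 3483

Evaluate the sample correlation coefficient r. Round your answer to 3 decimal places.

r = (nΣgh − ΣgΣh) / √[(nΣg² − (Σg)²)(nΣh² − (Σh)²)]
Numerator: 5×3483 − 171×97 = 828
Denominator: √[(32505 − 29241)(9915 − 9409)] = √[3264 × 506] = 1285.1397
r = 828 / 1285.1397 ≈ 0.644

0.644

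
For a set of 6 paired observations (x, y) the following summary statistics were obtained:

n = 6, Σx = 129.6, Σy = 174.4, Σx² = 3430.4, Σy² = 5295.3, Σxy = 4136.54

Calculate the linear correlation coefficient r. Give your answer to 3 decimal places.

0.978

r = (nΣxy − ΣxΣy) / √[(nΣx² − (Σx)²)(nΣy² − (Σy)²)]
Numerator: 6×4136.54 − 129.6×174.4 = 2217
Denominator: √[(20582.4 − 16796.16)(31771.8 − 30415.36)] = √[3786.24 × 1356.44] = 2266.2320
r = 2217 / 2266.2320 ≈ 0.978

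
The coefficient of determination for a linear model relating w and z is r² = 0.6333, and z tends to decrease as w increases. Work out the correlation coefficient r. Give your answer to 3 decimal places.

-0.796

|r| = √0.6333 = 0.796
The association is negative, so r = −0.796.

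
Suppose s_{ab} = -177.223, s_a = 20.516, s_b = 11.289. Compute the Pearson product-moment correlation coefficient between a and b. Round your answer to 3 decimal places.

-0.765

r = Cov(a,b) / (s_a · s_b) = -177.223 / (20.516 × 11.289)
  = -177.223 / 231.6051 ≈ -0.765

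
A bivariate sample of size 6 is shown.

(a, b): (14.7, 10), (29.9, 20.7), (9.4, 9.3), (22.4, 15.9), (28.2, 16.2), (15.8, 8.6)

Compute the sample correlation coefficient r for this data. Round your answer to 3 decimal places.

n = 6, Σa = 120.4, Σb = 80.7, Σa² = 2745.1, Σb² = 1204.19, Σab = 1802.23
nΣab − ΣaΣb = 10813.38 − 9716.28 = 1097.1
nΣa² − (Σa)² = 16470.6 − 14496.16 = 1974.44; nΣb² − (Σb)² = 7225.14 − 6512.49 = 712.65
r = 1097.1 / √(1974.44 × 712.65) = 1097.1 / 1186.2060 ≈ 0.925

0.925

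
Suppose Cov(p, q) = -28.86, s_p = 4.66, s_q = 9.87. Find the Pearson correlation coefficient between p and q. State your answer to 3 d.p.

-0.627

r = Cov(p,q) / (s_p · s_q) = -28.86 / (4.66 × 9.87)
  = -28.86 / 45.9942 ≈ -0.627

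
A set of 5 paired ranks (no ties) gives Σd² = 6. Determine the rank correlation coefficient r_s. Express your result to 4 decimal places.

0.7000

ρ = 1 − 6Σd² / [n(n²−1)] = 1 − 6×6 / (5×24)
  = 1 − 36/120 = 1 − 0.30000 ≈ 0.7000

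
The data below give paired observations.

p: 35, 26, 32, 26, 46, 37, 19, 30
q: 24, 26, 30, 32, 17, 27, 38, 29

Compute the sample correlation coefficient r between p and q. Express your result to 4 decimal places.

-0.8962

n = 8, Σp = 251, Σq = 223, Σp² = 8347, Σq² = 6479, Σpq = 6681
nΣpq − ΣpΣq = 53448 − 55973 = -2525
nΣp² − (Σp)² = 66776 − 63001 = 3775; nΣq² − (Σq)² = 51832 − 49729 = 2103
r = -2525 / √(3775 × 2103) = -2525 / 2817.5921 ≈ -0.8962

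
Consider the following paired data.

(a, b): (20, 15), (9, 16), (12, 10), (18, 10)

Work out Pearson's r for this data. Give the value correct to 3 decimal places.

-0.168

n = 4, Σa = 59, Σb = 51, Σa² = 949, Σb² = 681, Σab = 744
nΣab − ΣaΣb = 2976 − 3009 = -33
nΣa² − (Σa)² = 3796 − 3481 = 315; nΣb² − (Σb)² = 2724 − 2601 = 123
r = -33 / √(315 × 123) = -33 / 196.8375 ≈ -0.168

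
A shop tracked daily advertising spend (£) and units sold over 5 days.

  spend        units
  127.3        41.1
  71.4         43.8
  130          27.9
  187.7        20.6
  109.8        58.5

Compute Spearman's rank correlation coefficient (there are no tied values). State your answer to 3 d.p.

Rank spend: 3, 1, 4, 5, 2
Rank units: 3, 4, 2, 1, 5
d = rank(spend) − rank(units): 0, -3, 2, 4, -3; Σd² = 38
ρ = 1 − 6Σd² / [n(n²−1)] = 1 − 6×38 / (5×24) = 1 − 228/120 ≈ -0.900

-0.900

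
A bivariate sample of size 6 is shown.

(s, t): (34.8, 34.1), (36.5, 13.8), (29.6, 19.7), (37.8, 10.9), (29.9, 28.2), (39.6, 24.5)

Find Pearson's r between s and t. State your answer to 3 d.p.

-0.295

n = 6, Σs = 208.2, Σt = 131.2, Σs² = 7310.46, Σt² = 3255.64, Σst = 4498.9
nΣst − ΣsΣt = 26993.4 − 27315.84 = -322.44
nΣs² − (Σs)² = 43862.76 − 43347.24 = 515.52; nΣt² − (Σt)² = 19533.84 − 17213.44 = 2320.4
r = -322.44 / √(515.52 × 2320.4) = -322.44 / 1093.7150 ≈ -0.295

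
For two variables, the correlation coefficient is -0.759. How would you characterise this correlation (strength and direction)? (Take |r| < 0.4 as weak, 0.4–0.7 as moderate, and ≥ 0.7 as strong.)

strong negative

r = -0.759 < 0 so the relationship is negative.
|r| = 0.759, which falls in the strong range.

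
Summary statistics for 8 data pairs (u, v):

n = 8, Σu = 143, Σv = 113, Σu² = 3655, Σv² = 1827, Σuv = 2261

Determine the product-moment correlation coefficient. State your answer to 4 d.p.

r = (nΣuv − ΣuΣv) / √[(nΣu² − (Σu)²)(nΣv² − (Σv)²)]
Numerator: 8×2261 − 143×113 = 1929
Denominator: √[(29240 − 20449)(14616 − 12769)] = √[8791 × 1847] = 4029.5132
r = 1929 / 4029.5132 ≈ 0.4787

0.4787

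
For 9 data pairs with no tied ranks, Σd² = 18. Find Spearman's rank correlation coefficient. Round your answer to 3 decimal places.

ρ = 1 − 6Σd² / [n(n²−1)] = 1 − 6×18 / (9×80)
  = 1 − 108/720 = 1 − 0.1500 ≈ 0.850

0.850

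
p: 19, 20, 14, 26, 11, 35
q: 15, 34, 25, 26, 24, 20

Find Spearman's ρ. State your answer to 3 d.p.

0.086

Rank p: 3, 4, 2, 5, 1, 6
Rank q: 1, 6, 4, 5, 3, 2
d = rank(p) − rank(q): 2, -2, -2, 0, -2, 4; Σd² = 32
ρ = 1 − 6Σd² / [n(n²−1)] = 1 − 6×32 / (6×35) = 1 − 192/210 ≈ 0.086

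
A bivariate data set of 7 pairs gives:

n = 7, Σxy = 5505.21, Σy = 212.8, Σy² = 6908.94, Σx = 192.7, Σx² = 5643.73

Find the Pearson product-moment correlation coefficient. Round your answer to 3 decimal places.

r = (nΣxy − ΣxΣy) / √[(nΣx² − (Σx)²)(nΣy² − (Σy)²)]
Numerator: 7×5505.21 − 192.7×212.8 = -2470.09
Denominator: √[(39506.11 − 37133.29)(48362.58 − 45283.84)] = √[2372.82 × 3078.74] = 2702.8311
r = -2470.09 / 2702.8311 ≈ -0.914

-0.914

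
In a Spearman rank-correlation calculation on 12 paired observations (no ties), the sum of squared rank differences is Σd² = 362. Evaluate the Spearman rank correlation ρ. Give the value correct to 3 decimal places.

-0.266

ρ = 1 − 6Σd² / [n(n²−1)] = 1 − 6×362 / (12×143)
  = 1 − 2172/1716 = 1 − 1.2657 ≈ -0.266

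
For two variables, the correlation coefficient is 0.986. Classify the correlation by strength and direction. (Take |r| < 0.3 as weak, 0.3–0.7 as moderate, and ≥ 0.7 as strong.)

strong positive

r = 0.986 > 0 so the relationship is positive.
|r| = 0.986, which falls in the strong range.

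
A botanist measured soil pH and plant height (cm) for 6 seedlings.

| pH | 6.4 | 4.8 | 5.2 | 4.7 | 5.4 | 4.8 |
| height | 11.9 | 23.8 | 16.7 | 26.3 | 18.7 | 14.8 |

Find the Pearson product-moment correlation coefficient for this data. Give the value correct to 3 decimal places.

-0.712

n = 6, Σx = 31.3, Σy = 112.2, Σx² = 165.33, Σy² = 2247.36, Σxy = 572.87
nΣxy − ΣxΣy = 3437.22 − 3511.86 = -74.64
nΣx² − (Σx)² = 991.98 − 979.69 = 12.29; nΣy² − (Σy)² = 13484.16 − 12588.84 = 895.32
r = -74.64 / √(12.29 × 895.32) = -74.64 / 104.8975 ≈ -0.712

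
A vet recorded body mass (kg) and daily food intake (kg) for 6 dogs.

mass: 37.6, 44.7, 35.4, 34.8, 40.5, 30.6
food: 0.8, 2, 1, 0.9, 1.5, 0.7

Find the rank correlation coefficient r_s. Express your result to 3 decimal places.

0.829

Rank mass: 4, 6, 3, 2, 5, 1
Rank food: 2, 6, 4, 3, 5, 1
d = rank(mass) − rank(food): 2, 0, -1, -1, 0, 0; Σd² = 6
ρ = 1 − 6Σd² / [n(n²−1)] = 1 − 6×6 / (6×35) = 1 − 36/210 ≈ 0.829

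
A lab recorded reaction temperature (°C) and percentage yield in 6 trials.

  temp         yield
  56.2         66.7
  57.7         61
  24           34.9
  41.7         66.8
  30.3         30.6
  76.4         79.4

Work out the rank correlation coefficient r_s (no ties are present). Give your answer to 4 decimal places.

Rank temp: 4, 5, 1, 3, 2, 6
Rank yield: 4, 3, 2, 5, 1, 6
d = rank(temp) − rank(yield): 0, 2, -1, -2, 1, 0; Σd² = 10
ρ = 1 − 6Σd² / [n(n²−1)] = 1 − 6×10 / (6×35) = 1 − 60/210 ≈ 0.7143

0.7143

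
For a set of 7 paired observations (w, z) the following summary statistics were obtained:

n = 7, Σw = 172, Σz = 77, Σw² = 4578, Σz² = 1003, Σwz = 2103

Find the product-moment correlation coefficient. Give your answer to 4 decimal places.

r = (nΣwz − ΣwΣz) / √[(nΣw² − (Σw)²)(nΣz² − (Σz)²)]
Numerator: 7×2103 − 172×77 = 1477
Denominator: √[(32046 − 29584)(7021 − 5929)] = √[2462 × 1092] = 1639.6658
r = 1477 / 1639.6658 ≈ 0.9008

0.9008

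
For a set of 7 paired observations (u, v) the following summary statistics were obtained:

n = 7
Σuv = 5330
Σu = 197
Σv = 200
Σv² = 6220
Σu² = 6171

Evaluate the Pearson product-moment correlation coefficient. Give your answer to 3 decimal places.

r = (nΣuv − ΣuΣv) / √[(nΣu² − (Σu)²)(nΣv² − (Σv)²)]
Numerator: 7×5330 − 197×200 = -2090
Denominator: √[(43197 − 38809)(43540 − 40000)] = √[4388 × 3540] = 3941.2587
r = -2090 / 3941.2587 ≈ -0.530

-0.530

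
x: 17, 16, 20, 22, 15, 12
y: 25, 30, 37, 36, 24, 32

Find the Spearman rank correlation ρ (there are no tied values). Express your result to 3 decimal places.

0.543

Rank x: 4, 3, 5, 6, 2, 1
Rank y: 2, 3, 6, 5, 1, 4
d = rank(x) − rank(y): 2, 0, -1, 1, 1, -3; Σd² = 16
ρ = 1 − 6Σd² / [n(n²−1)] = 1 − 6×16 / (6×35) = 1 − 96/210 ≈ 0.543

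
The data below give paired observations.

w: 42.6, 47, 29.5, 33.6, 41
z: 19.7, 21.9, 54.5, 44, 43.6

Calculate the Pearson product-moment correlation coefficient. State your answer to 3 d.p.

n = 5, Σw = 193.7, Σz = 183.7, Σw² = 7703.97, Σz² = 7674.91, Σwz = 6742.27
nΣwz − ΣwΣz = 33711.35 − 35582.69 = -1871.34
nΣw² − (Σw)² = 38519.85 − 37519.69 = 1000.16; nΣz² − (Σz)² = 38374.55 − 33745.69 = 4628.86
r = -1871.34 / √(1000.16 × 4628.86) = -1871.34 / 2151.6507 ≈ -0.870

-0.870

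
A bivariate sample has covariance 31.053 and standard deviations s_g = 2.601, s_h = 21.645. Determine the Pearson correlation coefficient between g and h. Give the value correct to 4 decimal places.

r = Cov(g,h) / (s_g · s_h) = 31.053 / (2.601 × 21.645)
  = 31.053 / 56.2986 ≈ 0.5516

0.5516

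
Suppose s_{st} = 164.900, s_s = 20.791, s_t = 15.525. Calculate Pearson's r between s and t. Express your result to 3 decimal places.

0.511

r = Cov(s,t) / (s_s · s_t) = 164.900 / (20.791 × 15.525)
  = 164.900 / 322.7803 ≈ 0.511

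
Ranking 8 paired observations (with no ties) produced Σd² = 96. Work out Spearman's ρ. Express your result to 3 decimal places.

ρ = 1 − 6Σd² / [n(n²−1)] = 1 − 6×96 / (8×63)
  = 1 − 576/504 = 1 − 1.1429 ≈ -0.143

-0.143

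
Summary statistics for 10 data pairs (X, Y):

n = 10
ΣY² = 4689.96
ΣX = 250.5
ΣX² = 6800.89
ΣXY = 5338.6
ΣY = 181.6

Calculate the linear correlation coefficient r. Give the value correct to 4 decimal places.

r = (nΣXY − ΣXΣY) / √[(nΣX² − (ΣX)²)(nΣY² − (ΣY)²)]
Numerator: 10×5338.6 − 250.5×181.6 = 7895.2
Denominator: √[(68008.9 − 62750.25)(46899.6 − 32978.56)] = √[5258.65 × 13921.04] = 8556.0433
r = 7895.2 / 8556.0433 ≈ 0.9228

0.9228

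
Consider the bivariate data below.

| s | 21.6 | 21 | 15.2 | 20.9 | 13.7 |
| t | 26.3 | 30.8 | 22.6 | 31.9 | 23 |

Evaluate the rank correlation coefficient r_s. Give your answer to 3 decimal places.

Rank s: 5, 4, 2, 3, 1
Rank t: 3, 4, 1, 5, 2
d = rank(s) − rank(t): 2, 0, 1, -2, -1; Σd² = 10
ρ = 1 − 6Σd² / [n(n²−1)] = 1 − 6×10 / (5×24) = 1 − 60/120 ≈ 0.500

0.500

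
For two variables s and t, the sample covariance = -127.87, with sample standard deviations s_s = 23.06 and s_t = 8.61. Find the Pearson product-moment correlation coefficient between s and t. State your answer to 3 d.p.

-0.644

r = Cov(s,t) / (s_s · s_t) = -127.87 / (23.06 × 8.61)
  = -127.87 / 198.5466 ≈ -0.644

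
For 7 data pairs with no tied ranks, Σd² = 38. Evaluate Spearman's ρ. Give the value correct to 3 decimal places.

ρ = 1 − 6Σd² / [n(n²−1)] = 1 − 6×38 / (7×48)
  = 1 − 228/336 = 1 − 0.6786 ≈ 0.321

0.321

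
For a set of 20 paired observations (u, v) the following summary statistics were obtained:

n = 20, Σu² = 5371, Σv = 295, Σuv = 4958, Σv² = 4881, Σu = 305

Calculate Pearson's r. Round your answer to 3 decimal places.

r = (nΣuv − ΣuΣv) / √[(nΣu² − (Σu)²)(nΣv² − (Σv)²)]
Numerator: 20×4958 − 305×295 = 9185
Denominator: √[(107420 − 93025)(97620 − 87025)] = √[14395 × 10595] = 12349.6974
r = 9185 / 12349.6974 ≈ 0.744

0.744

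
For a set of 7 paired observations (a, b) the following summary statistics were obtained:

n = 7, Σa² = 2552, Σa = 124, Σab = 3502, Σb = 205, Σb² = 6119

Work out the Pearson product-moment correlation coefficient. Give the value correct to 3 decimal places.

r = (nΣab − ΣaΣb) / √[(nΣa² − (Σa)²)(nΣb² − (Σb)²)]
Numerator: 7×3502 − 124×205 = -906
Denominator: √[(17864 − 15376)(42833 − 42025)] = √[2488 × 808] = 1417.8519
r = -906 / 1417.8519 ≈ -0.639

-0.639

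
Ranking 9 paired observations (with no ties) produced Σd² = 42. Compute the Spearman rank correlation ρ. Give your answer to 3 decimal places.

0.650

ρ = 1 − 6Σd² / [n(n²−1)] = 1 − 6×42 / (9×80)
  = 1 − 252/720 = 1 − 0.3500 ≈ 0.650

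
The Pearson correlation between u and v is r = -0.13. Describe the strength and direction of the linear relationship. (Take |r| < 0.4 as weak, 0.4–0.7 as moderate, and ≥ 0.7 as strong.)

r = -0.13 < 0 so the relationship is negative.
|r| = 0.13, which falls in the weak range.

weak negative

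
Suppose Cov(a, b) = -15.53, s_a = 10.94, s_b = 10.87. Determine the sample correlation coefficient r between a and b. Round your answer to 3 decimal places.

-0.131

r = Cov(a,b) / (s_a · s_b) = -15.53 / (10.94 × 10.87)
  = -15.53 / 118.9178 ≈ -0.131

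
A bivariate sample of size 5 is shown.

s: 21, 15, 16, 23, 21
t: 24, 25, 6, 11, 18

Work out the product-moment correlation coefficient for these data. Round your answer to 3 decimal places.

n = 5, Σs = 96, Σt = 84, Σs² = 1892, Σt² = 1682, Σst = 1606
nΣst − ΣsΣt = 8030 − 8064 = -34
nΣs² − (Σs)² = 9460 − 9216 = 244; nΣt² − (Σt)² = 8410 − 7056 = 1354
r = -34 / √(244 × 1354) = -34 / 574.7834 ≈ -0.059

-0.059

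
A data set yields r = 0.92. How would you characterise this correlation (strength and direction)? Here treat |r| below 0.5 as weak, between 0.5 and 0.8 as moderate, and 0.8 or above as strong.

strong positive

r = 0.92 > 0 so the relationship is positive.
|r| = 0.92, which falls in the strong range.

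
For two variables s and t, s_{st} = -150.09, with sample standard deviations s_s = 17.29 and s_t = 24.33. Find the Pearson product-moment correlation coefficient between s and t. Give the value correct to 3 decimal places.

-0.357

r = Cov(s,t) / (s_s · s_t) = -150.09 / (17.29 × 24.33)
  = -150.09 / 420.6657 ≈ -0.357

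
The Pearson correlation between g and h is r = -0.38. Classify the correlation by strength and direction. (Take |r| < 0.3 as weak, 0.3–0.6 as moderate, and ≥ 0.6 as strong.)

moderate negative

r = -0.38 < 0 so the relationship is negative.
|r| = 0.38, which falls in the moderate range.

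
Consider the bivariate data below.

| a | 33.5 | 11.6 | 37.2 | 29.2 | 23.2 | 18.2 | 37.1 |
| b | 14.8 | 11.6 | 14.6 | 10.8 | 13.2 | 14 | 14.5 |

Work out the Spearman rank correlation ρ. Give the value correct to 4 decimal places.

Rank a: 5, 1, 7, 4, 3, 2, 6
Rank b: 7, 2, 6, 1, 3, 4, 5
d = rank(a) − rank(b): -2, -1, 1, 3, 0, -2, 1; Σd² = 20
ρ = 1 − 6Σd² / [n(n²−1)] = 1 − 6×20 / (7×48) = 1 − 120/336 ≈ 0.6429

0.6429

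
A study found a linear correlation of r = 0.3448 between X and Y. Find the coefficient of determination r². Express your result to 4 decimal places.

r² = (0.3448)² = 0.1189

0.1189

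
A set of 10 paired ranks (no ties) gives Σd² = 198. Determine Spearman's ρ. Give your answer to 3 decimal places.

-0.200

ρ = 1 − 6Σd² / [n(n²−1)] = 1 − 6×198 / (10×99)
  = 1 − 1188/990 = 1 − 1.2000 ≈ -0.200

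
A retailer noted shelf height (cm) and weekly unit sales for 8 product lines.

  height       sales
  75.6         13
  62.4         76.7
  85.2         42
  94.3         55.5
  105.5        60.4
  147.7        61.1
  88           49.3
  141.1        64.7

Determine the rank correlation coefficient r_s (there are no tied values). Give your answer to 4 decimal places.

0.3095

Rank height: 2, 1, 3, 5, 6, 8, 4, 7
Rank sales: 1, 8, 2, 4, 5, 6, 3, 7
d = rank(height) − rank(sales): 1, -7, 1, 1, 1, 2, 1, 0; Σd² = 58
ρ = 1 − 6Σd² / [n(n²−1)] = 1 − 6×58 / (8×63) = 1 − 348/504 ≈ 0.3095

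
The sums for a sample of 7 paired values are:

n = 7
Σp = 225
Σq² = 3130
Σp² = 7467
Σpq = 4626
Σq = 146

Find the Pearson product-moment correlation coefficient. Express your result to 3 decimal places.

r = (nΣpq − ΣpΣq) / √[(nΣp² − (Σp)²)(nΣq² − (Σq)²)]
Numerator: 7×4626 − 225×146 = -468
Denominator: √[(52269 − 50625)(21910 − 21316)] = √[1644 × 594] = 988.1984
r = -468 / 988.1984 ≈ -0.474

-0.474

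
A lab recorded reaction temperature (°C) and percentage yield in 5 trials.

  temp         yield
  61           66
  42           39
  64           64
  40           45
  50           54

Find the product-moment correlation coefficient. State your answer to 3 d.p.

0.953

n = 5, Σx = 257, Σy = 268, Σx² = 13681, Σy² = 14914, Σxy = 14260
nΣxy − ΣxΣy = 71300 − 68876 = 2424
nΣx² − (Σx)² = 68405 − 66049 = 2356; nΣy² − (Σy)² = 74570 − 71824 = 2746
r = 2424 / √(2356 × 2746) = 2424 / 2543.5361 ≈ 0.953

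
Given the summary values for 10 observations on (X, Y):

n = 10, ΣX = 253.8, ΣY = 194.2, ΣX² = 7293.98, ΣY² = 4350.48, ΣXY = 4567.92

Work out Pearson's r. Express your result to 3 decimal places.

r = (nΣXY − ΣXΣY) / √[(nΣX² − (ΣX)²)(nΣY² − (ΣY)²)]
Numerator: 10×4567.92 − 253.8×194.2 = -3608.76
Denominator: √[(72939.8 − 64414.44)(43504.8 − 37713.64)] = √[8525.36 × 5791.16] = 7026.5015
r = -3608.76 / 7026.5015 ≈ -0.514

-0.514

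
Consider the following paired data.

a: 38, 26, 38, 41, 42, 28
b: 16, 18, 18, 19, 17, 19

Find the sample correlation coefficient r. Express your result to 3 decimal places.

-0.339

n = 6, Σa = 213, Σb = 107, Σa² = 7793, Σb² = 1915, Σab = 3785
nΣab − ΣaΣb = 22710 − 22791 = -81
nΣa² − (Σa)² = 46758 − 45369 = 1389; nΣb² − (Σb)² = 11490 − 11449 = 41
r = -81 / √(1389 × 41) = -81 / 238.6399 ≈ -0.339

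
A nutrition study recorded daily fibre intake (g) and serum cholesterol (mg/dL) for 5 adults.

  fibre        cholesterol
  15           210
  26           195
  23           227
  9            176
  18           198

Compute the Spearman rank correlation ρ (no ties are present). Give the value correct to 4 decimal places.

0.3000

Rank fibre: 2, 5, 4, 1, 3
Rank cholesterol: 4, 2, 5, 1, 3
d = rank(fibre) − rank(cholesterol): -2, 3, -1, 0, 0; Σd² = 14
ρ = 1 − 6Σd² / [n(n²−1)] = 1 − 6×14 / (5×24) = 1 − 84/120 ≈ 0.3000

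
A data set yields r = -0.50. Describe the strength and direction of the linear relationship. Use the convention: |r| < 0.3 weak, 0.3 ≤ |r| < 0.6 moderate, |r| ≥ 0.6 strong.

moderate negative

r = -0.50 < 0 so the relationship is negative.
|r| = 0.50, which falls in the moderate range.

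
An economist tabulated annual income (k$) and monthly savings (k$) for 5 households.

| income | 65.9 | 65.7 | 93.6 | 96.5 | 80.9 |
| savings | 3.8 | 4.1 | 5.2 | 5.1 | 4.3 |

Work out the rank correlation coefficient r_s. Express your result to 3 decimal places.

Rank income: 2, 1, 4, 5, 3
Rank savings: 1, 2, 5, 4, 3
d = rank(income) − rank(savings): 1, -1, -1, 1, 0; Σd² = 4
ρ = 1 − 6Σd² / [n(n²−1)] = 1 − 6×4 / (5×24) = 1 − 24/120 ≈ 0.800

0.800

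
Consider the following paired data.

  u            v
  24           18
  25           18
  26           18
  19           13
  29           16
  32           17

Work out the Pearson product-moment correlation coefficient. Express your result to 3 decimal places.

0.496

n = 6, Σu = 155, Σv = 100, Σu² = 4103, Σv² = 1686, Σuv = 2605
nΣuv − ΣuΣv = 15630 − 15500 = 130
nΣu² − (Σu)² = 24618 − 24025 = 593; nΣv² − (Σv)² = 10116 − 10000 = 116
r = 130 / √(593 × 116) = 130 / 262.2747 ≈ 0.496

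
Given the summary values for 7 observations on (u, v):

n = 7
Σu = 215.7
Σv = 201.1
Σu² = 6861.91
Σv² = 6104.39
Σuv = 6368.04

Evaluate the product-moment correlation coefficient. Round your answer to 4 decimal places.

r = (nΣuv − ΣuΣv) / √[(nΣu² − (Σu)²)(nΣv² − (Σv)²)]
Numerator: 7×6368.04 − 215.7×201.1 = 1199.01
Denominator: √[(48033.37 − 46526.49)(42730.73 − 40441.21)] = √[1506.88 × 2289.52] = 1857.4261
r = 1199.01 / 1857.4261 ≈ 0.6455

0.6455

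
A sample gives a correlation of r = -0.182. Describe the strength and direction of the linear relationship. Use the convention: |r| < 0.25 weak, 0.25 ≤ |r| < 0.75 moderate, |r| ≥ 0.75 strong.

weak negative

r = -0.182 < 0 so the relationship is negative.
|r| = 0.182, which falls in the weak range.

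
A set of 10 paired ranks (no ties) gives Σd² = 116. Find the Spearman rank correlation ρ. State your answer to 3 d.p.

ρ = 1 − 6Σd² / [n(n²−1)] = 1 − 6×116 / (10×99)
  = 1 − 696/990 = 1 − 0.7030 ≈ 0.297

0.297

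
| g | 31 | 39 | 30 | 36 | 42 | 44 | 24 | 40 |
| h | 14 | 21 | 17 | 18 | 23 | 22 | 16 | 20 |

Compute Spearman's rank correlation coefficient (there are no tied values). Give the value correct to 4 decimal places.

0.8810

Rank g: 3, 5, 2, 4, 7, 8, 1, 6
Rank h: 1, 6, 3, 4, 8, 7, 2, 5
d = rank(g) − rank(h): 2, -1, -1, 0, -1, 1, -1, 1; Σd² = 10
ρ = 1 − 6Σd² / [n(n²−1)] = 1 − 6×10 / (8×63) = 1 − 60/504 ≈ 0.8810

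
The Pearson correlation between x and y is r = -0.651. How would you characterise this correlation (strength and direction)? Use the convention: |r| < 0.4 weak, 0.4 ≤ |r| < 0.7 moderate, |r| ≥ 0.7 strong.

r = -0.651 < 0 so the relationship is negative.
|r| = 0.651, which falls in the moderate range.

moderate negative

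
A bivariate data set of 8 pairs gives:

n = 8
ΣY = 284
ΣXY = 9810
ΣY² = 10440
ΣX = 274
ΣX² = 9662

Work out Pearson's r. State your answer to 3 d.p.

r = (nΣXY − ΣXΣY) / √[(nΣX² − (ΣX)²)(nΣY² − (ΣY)²)]
Numerator: 8×9810 − 274×284 = 664
Denominator: √[(77296 − 75076)(83520 − 80656)] = √[2220 × 2864] = 2521.5233
r = 664 / 2521.5233 ≈ 0.263

0.263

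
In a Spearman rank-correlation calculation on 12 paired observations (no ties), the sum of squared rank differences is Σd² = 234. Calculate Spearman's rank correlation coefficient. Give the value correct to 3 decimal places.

0.182

ρ = 1 − 6Σd² / [n(n²−1)] = 1 − 6×234 / (12×143)
  = 1 − 1404/1716 = 1 − 0.8182 ≈ 0.182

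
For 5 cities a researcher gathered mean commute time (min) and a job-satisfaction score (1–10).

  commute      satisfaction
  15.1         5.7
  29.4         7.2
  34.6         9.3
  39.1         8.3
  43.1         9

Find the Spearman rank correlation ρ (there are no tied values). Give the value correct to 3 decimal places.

0.700

Rank commute: 1, 2, 3, 4, 5
Rank satisfaction: 1, 2, 5, 3, 4
d = rank(commute) − rank(satisfaction): 0, 0, -2, 1, 1; Σd² = 6
ρ = 1 − 6Σd² / [n(n²−1)] = 1 − 6×6 / (5×24) = 1 − 36/120 ≈ 0.700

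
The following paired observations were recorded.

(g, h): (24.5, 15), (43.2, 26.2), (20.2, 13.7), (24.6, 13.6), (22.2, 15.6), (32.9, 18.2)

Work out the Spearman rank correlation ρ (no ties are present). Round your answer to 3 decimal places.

Rank g: 3, 6, 1, 4, 2, 5
Rank h: 3, 6, 2, 1, 4, 5
d = rank(g) − rank(h): 0, 0, -1, 3, -2, 0; Σd² = 14
ρ = 1 − 6Σd² / [n(n²−1)] = 1 − 6×14 / (6×35) = 1 − 84/210 ≈ 0.600

0.600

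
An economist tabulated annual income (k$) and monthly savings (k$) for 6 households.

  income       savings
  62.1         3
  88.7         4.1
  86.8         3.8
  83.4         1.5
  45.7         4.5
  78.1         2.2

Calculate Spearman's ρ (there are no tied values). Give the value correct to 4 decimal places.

Rank income: 2, 6, 5, 4, 1, 3
Rank savings: 3, 5, 4, 1, 6, 2
d = rank(income) − rank(savings): -1, 1, 1, 3, -5, 1; Σd² = 38
ρ = 1 − 6Σd² / [n(n²−1)] = 1 − 6×38 / (6×35) = 1 − 228/210 ≈ -0.0857

-0.0857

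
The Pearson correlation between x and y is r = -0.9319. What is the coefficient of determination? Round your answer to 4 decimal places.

r² = (-0.9319)² = 0.8684

0.8684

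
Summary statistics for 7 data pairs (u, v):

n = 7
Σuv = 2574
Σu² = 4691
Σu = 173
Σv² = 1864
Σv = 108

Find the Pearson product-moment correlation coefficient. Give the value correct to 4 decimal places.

-0.3320

r = (nΣuv − ΣuΣv) / √[(nΣu² − (Σu)²)(nΣv² − (Σv)²)]
Numerator: 7×2574 − 173×108 = -666
Denominator: √[(32837 − 29929)(13048 − 11664)] = √[2908 × 1384] = 2006.1585
r = -666 / 2006.1585 ≈ -0.3320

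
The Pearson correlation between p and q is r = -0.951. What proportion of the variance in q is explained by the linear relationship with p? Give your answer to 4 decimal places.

r² = (-0.951)² = 0.9044

0.9044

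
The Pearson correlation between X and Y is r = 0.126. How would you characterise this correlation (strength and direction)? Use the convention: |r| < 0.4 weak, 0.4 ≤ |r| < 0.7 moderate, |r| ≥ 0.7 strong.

weak positive

r = 0.126 > 0 so the relationship is positive.
|r| = 0.126, which falls in the weak range.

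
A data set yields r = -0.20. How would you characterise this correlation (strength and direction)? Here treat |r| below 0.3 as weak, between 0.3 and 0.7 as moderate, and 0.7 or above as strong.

r = -0.20 < 0 so the relationship is negative.
|r| = 0.20, which falls in the weak range.

weak negative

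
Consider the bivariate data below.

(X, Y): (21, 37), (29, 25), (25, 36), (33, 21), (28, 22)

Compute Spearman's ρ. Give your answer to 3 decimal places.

-0.900

Rank X: 1, 4, 2, 5, 3
Rank Y: 5, 3, 4, 1, 2
d = rank(X) − rank(Y): -4, 1, -2, 4, 1; Σd² = 38
ρ = 1 − 6Σd² / [n(n²−1)] = 1 − 6×38 / (5×24) = 1 − 228/120 ≈ -0.900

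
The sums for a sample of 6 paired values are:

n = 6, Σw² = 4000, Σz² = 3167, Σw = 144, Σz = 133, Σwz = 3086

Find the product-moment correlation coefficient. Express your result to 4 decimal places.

r = (nΣwz − ΣwΣz) / √[(nΣw² − (Σw)²)(nΣz² − (Σz)²)]
Numerator: 6×3086 − 144×133 = -636
Denominator: √[(24000 − 20736)(19002 − 17689)] = √[3264 × 1313] = 2070.1768
r = -636 / 2070.1768 ≈ -0.3072

-0.3072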